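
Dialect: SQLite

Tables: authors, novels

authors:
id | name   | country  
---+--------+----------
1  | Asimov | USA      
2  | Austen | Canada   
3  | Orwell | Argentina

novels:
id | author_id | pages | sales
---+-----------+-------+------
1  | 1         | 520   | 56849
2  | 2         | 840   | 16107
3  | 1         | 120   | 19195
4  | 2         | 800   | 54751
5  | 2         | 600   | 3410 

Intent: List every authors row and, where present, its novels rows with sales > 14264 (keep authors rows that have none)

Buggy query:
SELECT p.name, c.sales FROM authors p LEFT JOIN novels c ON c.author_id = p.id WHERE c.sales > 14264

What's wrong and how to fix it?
Bug: A WHERE condition on the right-hand table after LEFT JOIN drops unmatched parents

Fix: Put 'c.sales > 14264' in the JOIN's ON clause instead of WHERE

Corrected query:
SELECT p.name, c.sales FROM authors p LEFT JOIN novels c ON c.author_id = p.id AND c.sales > 14264

Result:
name   | sales
-------+------
Asimov | 19195
Asimov | 56849
Austen | 16107
Austen | 54751
Orwell | NULL 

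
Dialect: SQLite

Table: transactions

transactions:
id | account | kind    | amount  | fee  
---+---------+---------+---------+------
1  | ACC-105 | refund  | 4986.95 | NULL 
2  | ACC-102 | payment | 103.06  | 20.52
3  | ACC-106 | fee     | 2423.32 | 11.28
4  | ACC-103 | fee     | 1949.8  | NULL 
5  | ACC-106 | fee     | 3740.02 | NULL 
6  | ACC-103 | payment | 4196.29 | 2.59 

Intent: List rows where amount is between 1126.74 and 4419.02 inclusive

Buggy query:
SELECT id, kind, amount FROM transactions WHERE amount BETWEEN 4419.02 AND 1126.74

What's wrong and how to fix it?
Bug: BETWEEN expects the lower bound first; with 4419.02 AND 1126.74 the range is empty

Fix: Swap the bounds so the smaller value comes first

Corrected query:
SELECT id, kind, amount FROM transactions WHERE amount BETWEEN 1126.74 AND 4419.02

Result:
id | kind    | amount 
---+---------+--------
3  | fee     | 2423.32
4  | fee     | 1949.8 
5  | fee     | 3740.02
6  | payment | 4196.29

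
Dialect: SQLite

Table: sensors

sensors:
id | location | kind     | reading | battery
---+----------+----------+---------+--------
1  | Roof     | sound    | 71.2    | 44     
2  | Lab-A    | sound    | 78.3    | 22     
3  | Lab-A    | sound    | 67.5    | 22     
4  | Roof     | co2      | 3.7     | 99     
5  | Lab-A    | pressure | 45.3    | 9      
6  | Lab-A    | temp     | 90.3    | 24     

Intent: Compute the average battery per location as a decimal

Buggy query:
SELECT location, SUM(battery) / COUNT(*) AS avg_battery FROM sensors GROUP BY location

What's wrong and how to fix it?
Bug: Both operands are integers, so '/' performs integer division and truncates

Fix: Multiply by 1.0 (or CAST to REAL) to force floating-point division

Corrected query:
SELECT location, SUM(battery) * 1.0 / COUNT(*) AS avg_battery FROM sensors GROUP BY location

Result:
location | avg_battery
---------+------------
Lab-A    | 19.25      
Roof     | 71.5       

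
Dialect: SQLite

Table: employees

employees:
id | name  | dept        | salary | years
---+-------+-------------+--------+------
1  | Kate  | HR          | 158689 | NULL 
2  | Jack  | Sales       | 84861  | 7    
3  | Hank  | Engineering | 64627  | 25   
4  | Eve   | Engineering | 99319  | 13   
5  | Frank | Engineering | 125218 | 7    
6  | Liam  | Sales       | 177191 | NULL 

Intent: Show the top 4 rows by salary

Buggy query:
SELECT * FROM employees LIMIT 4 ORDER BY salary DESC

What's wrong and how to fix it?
Bug: ORDER BY cannot follow LIMIT; LIMIT is the final clause

Fix: Swap the clauses: ORDER BY first, then LIMIT

Corrected query:
SELECT * FROM employees ORDER BY salary DESC LIMIT 4

Result:
id | name  | dept        | salary | years
---+-------+-------------+--------+------
6  | Liam  | Sales       | 177191 | NULL 
1  | Kate  | HR          | 158689 | NULL 
5  | Frank | Engineering | 125218 | 7    
4  | Eve   | Engineering | 99319  | 13   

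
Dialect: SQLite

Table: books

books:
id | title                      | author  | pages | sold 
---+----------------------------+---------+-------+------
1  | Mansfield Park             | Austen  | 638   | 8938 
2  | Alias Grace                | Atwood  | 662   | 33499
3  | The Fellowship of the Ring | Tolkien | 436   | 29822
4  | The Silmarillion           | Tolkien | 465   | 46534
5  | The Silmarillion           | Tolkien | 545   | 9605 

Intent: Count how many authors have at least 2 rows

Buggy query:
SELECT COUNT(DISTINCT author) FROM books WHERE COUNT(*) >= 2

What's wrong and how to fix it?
Bug: WHERE filters individual rows, not groups, so a group-level COUNT is invalid there

Fix: Group first with HAVING COUNT(*) >= 2, then COUNT the resulting groups

Corrected query:
SELECT COUNT(*) FROM (SELECT author FROM books GROUP BY author HAVING COUNT(*) >= 2)

Result:
COUNT(*)
--------
1       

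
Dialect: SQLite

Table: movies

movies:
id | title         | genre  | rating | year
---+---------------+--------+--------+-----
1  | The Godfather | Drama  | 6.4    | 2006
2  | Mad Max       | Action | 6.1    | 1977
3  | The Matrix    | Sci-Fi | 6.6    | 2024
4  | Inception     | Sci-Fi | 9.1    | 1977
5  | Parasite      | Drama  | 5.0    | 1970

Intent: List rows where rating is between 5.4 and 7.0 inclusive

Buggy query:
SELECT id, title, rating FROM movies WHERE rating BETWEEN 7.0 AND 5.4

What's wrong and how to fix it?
Bug: BETWEEN expects the lower bound first; with 7.0 AND 5.4 the range is empty

Fix: Write BETWEEN 5.4 AND 7.0

Corrected query:
SELECT id, title, rating FROM movies WHERE rating BETWEEN 5.4 AND 7.0

Result:
id | title         | rating
---+---------------+-------
1  | The Godfather | 6.4   
2  | Mad Max       | 6.1   
3  | The Matrix    | 6.6   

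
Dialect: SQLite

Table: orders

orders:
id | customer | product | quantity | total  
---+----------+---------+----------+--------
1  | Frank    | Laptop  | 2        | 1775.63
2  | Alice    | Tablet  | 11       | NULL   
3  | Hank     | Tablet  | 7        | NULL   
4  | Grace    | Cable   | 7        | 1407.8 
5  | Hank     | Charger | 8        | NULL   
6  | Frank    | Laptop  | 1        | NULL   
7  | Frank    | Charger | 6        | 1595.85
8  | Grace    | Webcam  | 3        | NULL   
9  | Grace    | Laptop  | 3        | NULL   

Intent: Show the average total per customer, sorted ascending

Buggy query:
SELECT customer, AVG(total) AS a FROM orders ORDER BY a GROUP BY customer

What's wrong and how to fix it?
Bug: ORDER BY appears before GROUP BY; SQL clause order requires GROUP BY first

Fix: Move ORDER BY to the end, after GROUP BY

Corrected query:
SELECT customer, AVG(total) AS a FROM orders GROUP BY customer ORDER BY a

Result:
customer | a      
---------+--------
Alice    | NULL   
Hank     | NULL   
Grace    | 1407.8 
Frank    | 1685.74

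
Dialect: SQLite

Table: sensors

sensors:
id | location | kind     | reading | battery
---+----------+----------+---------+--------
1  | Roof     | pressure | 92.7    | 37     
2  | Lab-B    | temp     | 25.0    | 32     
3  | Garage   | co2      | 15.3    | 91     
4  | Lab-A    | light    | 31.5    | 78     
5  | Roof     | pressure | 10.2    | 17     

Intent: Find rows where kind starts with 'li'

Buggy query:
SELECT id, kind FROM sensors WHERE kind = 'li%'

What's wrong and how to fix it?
Bug: Wildcards only work with LIKE; '=' treats '%' as a literal character

Fix: Replace '=' with LIKE so 'li%' is treated as a pattern

Corrected query:
SELECT id, kind FROM sensors WHERE kind LIKE 'li%'

Result:
id | kind 
---+------
4  | light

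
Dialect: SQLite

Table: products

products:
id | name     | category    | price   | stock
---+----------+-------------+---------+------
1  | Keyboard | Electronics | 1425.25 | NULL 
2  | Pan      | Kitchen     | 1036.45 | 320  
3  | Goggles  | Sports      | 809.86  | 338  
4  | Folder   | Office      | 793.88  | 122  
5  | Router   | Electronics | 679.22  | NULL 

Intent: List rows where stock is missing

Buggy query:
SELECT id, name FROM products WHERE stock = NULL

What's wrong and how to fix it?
Bug: '= NULL' is always unknown in SQL three-valued logic, so no rows match

Fix: Use IS NULL to test for NULL

Corrected query:
SELECT id, name FROM products WHERE stock IS NULL

Result:
id | name    
---+---------
1  | Keyboard
5  | Router  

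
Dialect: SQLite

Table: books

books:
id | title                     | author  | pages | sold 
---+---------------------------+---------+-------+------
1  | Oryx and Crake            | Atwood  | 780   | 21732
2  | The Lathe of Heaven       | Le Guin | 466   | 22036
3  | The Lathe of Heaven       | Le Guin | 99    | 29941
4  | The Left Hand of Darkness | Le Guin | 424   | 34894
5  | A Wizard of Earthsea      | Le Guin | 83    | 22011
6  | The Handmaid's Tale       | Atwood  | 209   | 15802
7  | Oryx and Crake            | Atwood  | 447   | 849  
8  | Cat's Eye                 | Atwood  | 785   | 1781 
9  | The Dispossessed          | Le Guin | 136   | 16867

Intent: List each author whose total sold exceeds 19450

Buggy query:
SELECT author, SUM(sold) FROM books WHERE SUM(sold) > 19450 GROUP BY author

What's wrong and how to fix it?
Bug: WHERE runs before GROUP BY, so aggregates aren't available there

Fix: Move the aggregate condition to a HAVING clause

Corrected query:
SELECT author, SUM(sold) FROM books GROUP BY author HAVING SUM(sold) > 19450

Result:
author  | SUM(sold)
--------+----------
Atwood  | 40164    
Le Guin | 125749   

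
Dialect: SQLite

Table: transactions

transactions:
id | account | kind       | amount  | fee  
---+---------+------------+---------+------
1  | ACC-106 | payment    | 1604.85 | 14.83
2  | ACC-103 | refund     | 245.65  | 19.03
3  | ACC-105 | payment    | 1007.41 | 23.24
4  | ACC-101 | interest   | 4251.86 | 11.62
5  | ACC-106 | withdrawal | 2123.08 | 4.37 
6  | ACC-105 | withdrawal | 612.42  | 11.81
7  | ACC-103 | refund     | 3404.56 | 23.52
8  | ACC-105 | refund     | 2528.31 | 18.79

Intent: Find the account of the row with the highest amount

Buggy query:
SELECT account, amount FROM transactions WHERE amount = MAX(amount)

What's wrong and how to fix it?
Bug: MAX(amount) is an aggregate and cannot be used directly in WHERE

Fix: Wrap MAX in a scalar subquery so WHERE compares against a single value

Corrected query:
SELECT account, amount FROM transactions WHERE amount = (SELECT MAX(amount) FROM transactions)

Result:
account | amount 
--------+--------
ACC-101 | 4251.86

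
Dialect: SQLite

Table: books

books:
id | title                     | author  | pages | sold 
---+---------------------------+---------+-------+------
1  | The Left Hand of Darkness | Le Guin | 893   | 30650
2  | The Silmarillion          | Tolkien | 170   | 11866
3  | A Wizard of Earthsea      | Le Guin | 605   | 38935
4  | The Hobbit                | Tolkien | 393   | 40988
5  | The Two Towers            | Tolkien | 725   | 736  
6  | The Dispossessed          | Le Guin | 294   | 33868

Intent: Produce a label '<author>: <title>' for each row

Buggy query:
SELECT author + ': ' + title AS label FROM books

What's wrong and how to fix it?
Bug: '+' is numeric addition; on text columns SQLite converts them to 0 instead of concatenating

Fix: Use the || operator for string concatenation

Corrected query:
SELECT author || ': ' || title AS label FROM books

Result:
label                             
----------------------------------
Le Guin: The Left Hand of Darkness
Tolkien: The Silmarillion         
Le Guin: A Wizard of Earthsea     
Tolkien: The Hobbit               
Tolkien: The Two Towers           
Le Guin: The Dispossessed         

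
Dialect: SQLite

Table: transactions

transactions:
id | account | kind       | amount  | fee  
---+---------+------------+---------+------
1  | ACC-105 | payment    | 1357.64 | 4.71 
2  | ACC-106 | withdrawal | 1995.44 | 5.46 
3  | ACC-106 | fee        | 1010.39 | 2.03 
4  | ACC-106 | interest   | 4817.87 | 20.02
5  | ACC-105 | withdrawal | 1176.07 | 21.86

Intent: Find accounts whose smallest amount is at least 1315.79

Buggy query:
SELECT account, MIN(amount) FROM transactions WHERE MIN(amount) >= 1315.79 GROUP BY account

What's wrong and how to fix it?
Bug: Aggregates like MIN are computed per group after WHERE runs

Fix: Replace WHERE with HAVING after the GROUP BY

Corrected query:
SELECT account, MIN(amount) FROM transactions GROUP BY account HAVING MIN(amount) >= 1315.79

Result:
(no rows)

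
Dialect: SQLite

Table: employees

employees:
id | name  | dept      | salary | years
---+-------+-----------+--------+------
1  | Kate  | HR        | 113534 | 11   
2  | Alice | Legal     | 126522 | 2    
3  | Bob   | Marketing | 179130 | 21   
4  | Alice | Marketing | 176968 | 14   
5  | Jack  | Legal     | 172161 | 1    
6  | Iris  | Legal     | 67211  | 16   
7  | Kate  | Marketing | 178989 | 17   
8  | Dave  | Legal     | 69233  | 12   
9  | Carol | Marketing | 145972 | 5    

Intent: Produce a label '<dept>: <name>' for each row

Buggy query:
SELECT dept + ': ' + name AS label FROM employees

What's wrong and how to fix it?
Bug: SQLite uses || for string concatenation; + coerces text to numbers (yielding 0)

Fix: Use the || operator for string concatenation

Corrected query:
SELECT dept || ': ' || name AS label FROM employees

Result:
label           
----------------
HR: Kate        
Legal: Alice    
Marketing: Bob  
Marketing: Alice
Legal: Jack     
Legal: Iris     
Marketing: Kate 
Legal: Dave     
Marketing: Carol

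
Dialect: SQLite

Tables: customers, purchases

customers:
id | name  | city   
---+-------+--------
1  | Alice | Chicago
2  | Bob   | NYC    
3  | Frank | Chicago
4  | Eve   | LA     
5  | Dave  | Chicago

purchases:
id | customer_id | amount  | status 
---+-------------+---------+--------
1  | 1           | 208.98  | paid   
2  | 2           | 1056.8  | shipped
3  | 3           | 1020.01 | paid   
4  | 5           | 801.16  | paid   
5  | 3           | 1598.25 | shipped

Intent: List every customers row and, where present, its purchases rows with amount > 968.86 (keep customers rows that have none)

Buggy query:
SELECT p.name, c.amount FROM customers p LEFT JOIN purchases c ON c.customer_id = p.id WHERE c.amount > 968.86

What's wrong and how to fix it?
Bug: A WHERE condition on the right-hand table after LEFT JOIN drops unmatched parents

Fix: Put 'c.amount > 968.86' in the JOIN's ON clause instead of WHERE

Corrected query:
SELECT p.name, c.amount FROM customers p LEFT JOIN purchases c ON c.customer_id = p.id AND c.amount > 968.86

Result:
name  | amount 
------+--------
Alice | NULL   
Bob   | 1056.8 
Frank | 1020.01
Frank | 1598.25
Eve   | NULL   
Dave  | NULL   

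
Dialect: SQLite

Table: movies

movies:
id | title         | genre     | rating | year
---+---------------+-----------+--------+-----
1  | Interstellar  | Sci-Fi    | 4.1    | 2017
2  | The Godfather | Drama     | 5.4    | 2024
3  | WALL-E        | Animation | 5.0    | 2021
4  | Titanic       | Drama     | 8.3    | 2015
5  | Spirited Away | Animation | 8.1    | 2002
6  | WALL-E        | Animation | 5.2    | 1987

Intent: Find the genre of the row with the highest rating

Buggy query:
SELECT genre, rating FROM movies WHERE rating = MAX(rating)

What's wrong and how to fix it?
Bug: WHERE is evaluated per row; an aggregate over the whole table isn't defined there

Fix: Use a subquery: WHERE rating = (SELECT MAX(rating) FROM movies)

Corrected query:
SELECT genre, rating FROM movies WHERE rating = (SELECT MAX(rating) FROM movies)

Result:
genre | rating
------+-------
Drama | 8.3   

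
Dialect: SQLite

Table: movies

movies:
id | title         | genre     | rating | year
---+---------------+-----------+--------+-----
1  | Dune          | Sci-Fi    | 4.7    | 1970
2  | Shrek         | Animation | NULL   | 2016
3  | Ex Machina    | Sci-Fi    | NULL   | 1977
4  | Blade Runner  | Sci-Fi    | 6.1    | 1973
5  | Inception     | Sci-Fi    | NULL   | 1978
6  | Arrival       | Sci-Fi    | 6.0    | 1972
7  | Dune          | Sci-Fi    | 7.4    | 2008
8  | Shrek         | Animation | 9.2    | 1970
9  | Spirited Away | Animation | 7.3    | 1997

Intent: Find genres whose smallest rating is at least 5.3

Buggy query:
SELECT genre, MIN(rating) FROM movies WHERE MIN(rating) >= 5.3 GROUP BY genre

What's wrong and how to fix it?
Bug: Aggregates like MIN are computed per group after WHERE runs

Fix: Replace WHERE with HAVING after the GROUP BY

Corrected query:
SELECT genre, MIN(rating) FROM movies GROUP BY genre HAVING MIN(rating) >= 5.3

Result:
genre     | MIN(rating)
----------+------------
Animation | 7.3        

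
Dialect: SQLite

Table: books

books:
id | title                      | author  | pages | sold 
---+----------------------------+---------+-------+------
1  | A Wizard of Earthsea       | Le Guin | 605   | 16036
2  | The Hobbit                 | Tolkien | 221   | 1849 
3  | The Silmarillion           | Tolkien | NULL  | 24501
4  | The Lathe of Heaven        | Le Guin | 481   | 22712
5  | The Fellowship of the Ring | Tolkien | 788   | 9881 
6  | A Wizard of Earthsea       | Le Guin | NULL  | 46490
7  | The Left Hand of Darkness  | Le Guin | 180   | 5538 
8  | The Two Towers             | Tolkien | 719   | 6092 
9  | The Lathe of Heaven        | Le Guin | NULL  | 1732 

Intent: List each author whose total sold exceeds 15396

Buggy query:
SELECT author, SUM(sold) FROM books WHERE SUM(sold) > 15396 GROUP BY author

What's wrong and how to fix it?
Bug: Aggregate functions cannot appear in a WHERE clause

Fix: Use HAVING (which filters groups after aggregation) instead of WHERE

Corrected query:
SELECT author, SUM(sold) FROM books GROUP BY author HAVING SUM(sold) > 15396

Result:
author  | SUM(sold)
--------+----------
Le Guin | 92508    
Tolkien | 42323    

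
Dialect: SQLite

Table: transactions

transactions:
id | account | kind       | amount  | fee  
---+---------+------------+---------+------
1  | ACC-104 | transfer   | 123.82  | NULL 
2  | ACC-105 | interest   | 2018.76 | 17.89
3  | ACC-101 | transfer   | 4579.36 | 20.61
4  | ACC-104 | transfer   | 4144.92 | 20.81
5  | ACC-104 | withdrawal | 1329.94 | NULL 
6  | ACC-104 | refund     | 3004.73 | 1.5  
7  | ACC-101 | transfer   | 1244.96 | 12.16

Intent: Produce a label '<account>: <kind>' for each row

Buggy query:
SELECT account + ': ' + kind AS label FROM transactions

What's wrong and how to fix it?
Bug: '+' is numeric addition; on text columns SQLite converts them to 0 instead of concatenating

Fix: Use the || operator for string concatenation

Corrected query:
SELECT account || ': ' || kind AS label FROM transactions

Result:
label              
-------------------
ACC-104: transfer  
ACC-105: interest  
ACC-101: transfer  
ACC-104: transfer  
ACC-104: withdrawal
ACC-104: refund    
ACC-101: transfer  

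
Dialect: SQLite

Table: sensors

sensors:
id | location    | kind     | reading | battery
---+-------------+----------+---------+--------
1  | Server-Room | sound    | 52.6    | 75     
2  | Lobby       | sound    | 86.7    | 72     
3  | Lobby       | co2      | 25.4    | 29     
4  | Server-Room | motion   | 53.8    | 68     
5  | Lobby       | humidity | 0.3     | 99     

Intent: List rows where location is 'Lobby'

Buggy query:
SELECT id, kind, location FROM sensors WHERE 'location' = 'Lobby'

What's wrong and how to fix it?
Bug: Single quotes denote string literals in SQL; the column name is being compared as a constant string

Fix: Reference the column as location without single quotes

Corrected query:
SELECT id, kind, location FROM sensors WHERE location = 'Lobby'

Result:
id | kind     | location
---+----------+---------
2  | sound    | Lobby   
3  | co2      | Lobby   
5  | humidity | Lobby   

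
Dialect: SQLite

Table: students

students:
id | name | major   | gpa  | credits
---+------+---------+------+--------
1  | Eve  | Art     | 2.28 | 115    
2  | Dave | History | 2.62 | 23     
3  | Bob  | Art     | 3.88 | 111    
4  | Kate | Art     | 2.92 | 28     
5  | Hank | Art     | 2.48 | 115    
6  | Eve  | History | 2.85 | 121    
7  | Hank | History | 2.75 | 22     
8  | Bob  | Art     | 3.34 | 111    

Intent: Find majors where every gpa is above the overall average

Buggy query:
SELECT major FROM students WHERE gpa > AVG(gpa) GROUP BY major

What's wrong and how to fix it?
Bug: AVG() is an aggregate; it can't sit directly in WHERE

Fix: Use a subquery for AVG and a HAVING MIN(...) filter so the condition holds for every row in the group

Corrected query:
SELECT major FROM students GROUP BY major HAVING MIN(gpa) > (SELECT AVG(gpa) FROM students)

Result:
(no rows)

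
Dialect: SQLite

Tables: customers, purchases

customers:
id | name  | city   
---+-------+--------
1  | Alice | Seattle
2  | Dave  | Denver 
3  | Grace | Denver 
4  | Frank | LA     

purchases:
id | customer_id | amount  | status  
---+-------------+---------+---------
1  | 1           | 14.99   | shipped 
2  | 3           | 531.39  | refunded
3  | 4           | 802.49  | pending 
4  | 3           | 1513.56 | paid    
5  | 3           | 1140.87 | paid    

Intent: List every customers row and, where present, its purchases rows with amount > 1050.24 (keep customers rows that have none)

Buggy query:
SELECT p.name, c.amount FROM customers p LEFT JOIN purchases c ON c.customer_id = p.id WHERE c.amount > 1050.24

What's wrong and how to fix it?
Bug: Filtering c.amount in WHERE discards the NULL rows produced by LEFT JOIN, turning it into an inner join

Fix: Put 'c.amount > 1050.24' in the JOIN's ON clause instead of WHERE

Corrected query:
SELECT p.name, c.amount FROM customers p LEFT JOIN purchases c ON c.customer_id = p.id AND c.amount > 1050.24

Result:
name  | amount 
------+--------
Alice | NULL   
Dave  | NULL   
Grace | 1140.87
Grace | 1513.56
Frank | NULL   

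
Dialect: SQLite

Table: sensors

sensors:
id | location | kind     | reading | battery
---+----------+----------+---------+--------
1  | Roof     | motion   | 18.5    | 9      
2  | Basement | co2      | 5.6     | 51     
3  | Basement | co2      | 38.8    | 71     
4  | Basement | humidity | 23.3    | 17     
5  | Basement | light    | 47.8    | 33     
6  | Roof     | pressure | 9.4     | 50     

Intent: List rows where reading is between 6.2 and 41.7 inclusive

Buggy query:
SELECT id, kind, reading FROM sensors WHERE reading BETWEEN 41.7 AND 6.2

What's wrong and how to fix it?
Bug: The bounds are reversed; BETWEEN a AND b requires a <= b to match anything

Fix: Write BETWEEN 6.2 AND 41.7

Corrected query:
SELECT id, kind, reading FROM sensors WHERE reading BETWEEN 6.2 AND 41.7

Result:
id | kind     | reading
---+----------+--------
1  | motion   | 18.5   
3  | co2      | 38.8   
4  | humidity | 23.3   
6  | pressure | 9.4    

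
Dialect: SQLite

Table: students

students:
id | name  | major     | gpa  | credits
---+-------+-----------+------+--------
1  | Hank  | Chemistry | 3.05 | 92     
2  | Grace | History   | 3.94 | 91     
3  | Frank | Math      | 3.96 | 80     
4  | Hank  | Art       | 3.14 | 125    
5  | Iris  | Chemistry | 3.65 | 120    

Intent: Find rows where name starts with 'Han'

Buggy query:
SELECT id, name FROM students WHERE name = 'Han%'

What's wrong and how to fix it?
Bug: '=' compares the literal string including the % character; pattern matching needs LIKE

Fix: Use LIKE for wildcard pattern matching

Corrected query:
SELECT id, name FROM students WHERE name LIKE 'Han%'

Result:
id | name
---+-----
1  | Hank
4  | Hank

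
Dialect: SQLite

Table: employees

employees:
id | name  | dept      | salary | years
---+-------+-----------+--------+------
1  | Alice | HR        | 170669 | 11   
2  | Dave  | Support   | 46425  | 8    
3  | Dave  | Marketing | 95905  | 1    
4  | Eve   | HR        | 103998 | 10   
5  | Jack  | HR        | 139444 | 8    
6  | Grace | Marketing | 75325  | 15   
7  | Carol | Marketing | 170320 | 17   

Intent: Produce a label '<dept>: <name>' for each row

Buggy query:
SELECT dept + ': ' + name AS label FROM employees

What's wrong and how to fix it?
Bug: SQLite uses || for string concatenation; + coerces text to numbers (yielding 0)

Fix: Replace + with || to concatenate text

Corrected query:
SELECT dept || ': ' || name AS label FROM employees

Result:
label           
----------------
HR: Alice       
Support: Dave   
Marketing: Dave 
HR: Eve         
HR: Jack        
Marketing: Grace
Marketing: Carol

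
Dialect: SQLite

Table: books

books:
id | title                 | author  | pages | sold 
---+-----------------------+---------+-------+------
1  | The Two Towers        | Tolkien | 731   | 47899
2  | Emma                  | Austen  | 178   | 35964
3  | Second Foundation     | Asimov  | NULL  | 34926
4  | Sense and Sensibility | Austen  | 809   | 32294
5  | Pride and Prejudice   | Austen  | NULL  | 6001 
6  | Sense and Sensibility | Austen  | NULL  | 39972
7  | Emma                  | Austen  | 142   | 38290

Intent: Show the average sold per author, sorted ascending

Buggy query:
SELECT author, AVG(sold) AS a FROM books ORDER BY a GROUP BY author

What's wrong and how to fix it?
Bug: ORDER BY appears before GROUP BY; SQL clause order requires GROUP BY first

Fix: Move ORDER BY to the end, after GROUP BY

Corrected query:
SELECT author, AVG(sold) AS a FROM books GROUP BY author ORDER BY a

Result:
author  | a      
--------+--------
Austen  | 30504.2
Asimov  | 34926  
Tolkien | 47899  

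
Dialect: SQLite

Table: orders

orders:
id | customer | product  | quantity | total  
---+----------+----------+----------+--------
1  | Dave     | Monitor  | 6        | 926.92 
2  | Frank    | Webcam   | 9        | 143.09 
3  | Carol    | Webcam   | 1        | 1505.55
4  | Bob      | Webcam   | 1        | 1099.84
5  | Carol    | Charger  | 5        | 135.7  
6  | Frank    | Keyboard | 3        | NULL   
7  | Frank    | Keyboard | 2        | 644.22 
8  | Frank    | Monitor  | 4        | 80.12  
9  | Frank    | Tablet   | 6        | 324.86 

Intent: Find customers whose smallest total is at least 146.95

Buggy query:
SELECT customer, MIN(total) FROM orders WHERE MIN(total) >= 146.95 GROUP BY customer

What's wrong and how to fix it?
Bug: MIN() in WHERE is a misuse of aggregate

Fix: Replace WHERE with HAVING after the GROUP BY

Corrected query:
SELECT customer, MIN(total) FROM orders GROUP BY customer HAVING MIN(total) >= 146.95

Result:
customer | MIN(total)
---------+-----------
Bob      | 1099.84   
Dave     | 926.92    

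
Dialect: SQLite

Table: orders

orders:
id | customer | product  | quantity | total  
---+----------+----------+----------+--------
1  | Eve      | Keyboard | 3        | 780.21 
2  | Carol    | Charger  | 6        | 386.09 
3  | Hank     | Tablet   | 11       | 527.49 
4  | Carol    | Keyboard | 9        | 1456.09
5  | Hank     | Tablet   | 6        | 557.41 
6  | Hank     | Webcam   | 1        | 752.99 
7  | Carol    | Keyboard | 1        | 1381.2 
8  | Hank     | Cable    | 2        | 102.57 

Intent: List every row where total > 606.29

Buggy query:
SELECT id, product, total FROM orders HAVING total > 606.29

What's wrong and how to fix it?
Bug: This is a non-aggregate query (no GROUP BY, no aggregates), so in SQLite the HAVING clause is invalid here; a row-level condition belongs in WHERE

Fix: Use WHERE for row-level filtering

Corrected query:
SELECT id, product, total FROM orders WHERE total > 606.29

Result:
id | product  | total  
---+----------+--------
1  | Keyboard | 780.21 
4  | Keyboard | 1456.09
6  | Webcam   | 752.99 
7  | Keyboard | 1381.2 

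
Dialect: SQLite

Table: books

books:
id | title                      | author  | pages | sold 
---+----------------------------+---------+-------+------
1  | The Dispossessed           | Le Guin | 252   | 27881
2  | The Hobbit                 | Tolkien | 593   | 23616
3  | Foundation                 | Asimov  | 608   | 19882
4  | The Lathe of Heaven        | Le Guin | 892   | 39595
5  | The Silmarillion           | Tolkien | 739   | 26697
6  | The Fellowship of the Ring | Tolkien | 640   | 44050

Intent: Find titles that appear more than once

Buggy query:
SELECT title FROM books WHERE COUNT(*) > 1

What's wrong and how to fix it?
Bug: COUNT(*) is an aggregate and cannot be used in WHERE

Fix: Group first, then use HAVING for the count condition

Corrected query:
SELECT title FROM books GROUP BY title HAVING COUNT(*) > 1

Result:
(no rows)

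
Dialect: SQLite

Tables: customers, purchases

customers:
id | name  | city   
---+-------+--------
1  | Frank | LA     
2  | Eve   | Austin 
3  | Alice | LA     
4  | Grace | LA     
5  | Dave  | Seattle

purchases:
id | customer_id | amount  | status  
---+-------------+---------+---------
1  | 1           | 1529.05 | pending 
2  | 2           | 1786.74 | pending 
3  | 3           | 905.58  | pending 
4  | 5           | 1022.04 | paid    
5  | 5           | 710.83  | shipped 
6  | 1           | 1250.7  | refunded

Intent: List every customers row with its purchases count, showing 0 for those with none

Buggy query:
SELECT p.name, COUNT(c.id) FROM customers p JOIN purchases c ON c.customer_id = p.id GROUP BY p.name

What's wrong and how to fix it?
Bug: INNER JOIN drops customers rows that have no matching purchases rows

Fix: Switch to LEFT JOIN to retain unmatched parent rows

Corrected query:
SELECT p.name, COUNT(c.id) FROM customers p LEFT JOIN purchases c ON c.customer_id = p.id GROUP BY p.name

Result:
name  | COUNT(c.id)
------+------------
Alice | 1          
Dave  | 2          
Eve   | 1          
Frank | 2          
Grace | 0          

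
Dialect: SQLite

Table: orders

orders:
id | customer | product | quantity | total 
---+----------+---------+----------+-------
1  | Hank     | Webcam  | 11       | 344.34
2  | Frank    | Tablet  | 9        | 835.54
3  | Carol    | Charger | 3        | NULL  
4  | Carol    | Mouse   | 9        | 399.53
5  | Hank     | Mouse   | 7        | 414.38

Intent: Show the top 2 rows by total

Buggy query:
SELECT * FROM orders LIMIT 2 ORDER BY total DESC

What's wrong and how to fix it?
Bug: ORDER BY cannot follow LIMIT; LIMIT is the final clause

Fix: Sort with ORDER BY, then apply LIMIT

Corrected query:
SELECT * FROM orders ORDER BY total DESC LIMIT 2

Result:
id | customer | product | quantity | total 
---+----------+---------+----------+-------
2  | Frank    | Tablet  | 9        | 835.54
5  | Hank     | Mouse   | 7        | 414.38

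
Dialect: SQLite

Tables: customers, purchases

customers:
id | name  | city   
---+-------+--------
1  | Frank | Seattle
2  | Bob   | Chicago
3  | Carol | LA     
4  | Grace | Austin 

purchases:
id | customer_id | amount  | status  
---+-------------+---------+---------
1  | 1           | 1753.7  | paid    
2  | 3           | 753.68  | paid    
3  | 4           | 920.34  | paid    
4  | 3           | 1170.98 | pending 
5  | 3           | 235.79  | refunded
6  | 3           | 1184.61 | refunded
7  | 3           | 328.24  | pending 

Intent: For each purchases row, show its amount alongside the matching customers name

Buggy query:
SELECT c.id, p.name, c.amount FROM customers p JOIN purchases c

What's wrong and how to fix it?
Bug: Missing join condition: each purchases row is matched to all customers rows instead of just its own

Fix: Specify the join condition linking the foreign key to the parent id

Corrected query:
SELECT c.id, p.name, c.amount FROM customers p JOIN purchases c ON c.customer_id = p.id

Result:
id | name  | amount 
---+-------+--------
1  | Frank | 1753.7 
2  | Carol | 753.68 
3  | Grace | 920.34 
4  | Carol | 1170.98
5  | Carol | 235.79 
6  | Carol | 1184.61
7  | Carol | 328.24 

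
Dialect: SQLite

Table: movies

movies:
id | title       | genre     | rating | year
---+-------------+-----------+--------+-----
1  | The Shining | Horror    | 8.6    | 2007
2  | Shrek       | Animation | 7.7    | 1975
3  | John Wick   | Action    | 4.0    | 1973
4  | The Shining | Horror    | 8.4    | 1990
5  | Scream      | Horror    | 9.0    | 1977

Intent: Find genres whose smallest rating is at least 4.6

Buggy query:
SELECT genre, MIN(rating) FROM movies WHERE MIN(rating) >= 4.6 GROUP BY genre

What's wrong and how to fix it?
Bug: MIN() in WHERE is a misuse of aggregate

Fix: Use HAVING for the per-group MIN condition

Corrected query:
SELECT genre, MIN(rating) FROM movies GROUP BY genre HAVING MIN(rating) >= 4.6

Result:
genre     | MIN(rating)
----------+------------
Animation | 7.7        
Horror    | 8.4        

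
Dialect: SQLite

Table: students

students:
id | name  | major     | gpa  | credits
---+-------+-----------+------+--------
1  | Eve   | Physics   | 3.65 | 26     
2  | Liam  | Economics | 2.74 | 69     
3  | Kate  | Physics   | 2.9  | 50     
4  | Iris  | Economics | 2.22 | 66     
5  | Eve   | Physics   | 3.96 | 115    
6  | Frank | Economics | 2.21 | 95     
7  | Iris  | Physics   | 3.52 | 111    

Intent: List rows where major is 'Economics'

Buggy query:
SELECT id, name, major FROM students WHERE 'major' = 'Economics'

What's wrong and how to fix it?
Bug: 'major' in single quotes is a string literal, not the column; the comparison is literal-vs-literal and never true

Fix: Remove the quotes around the column name (or use double quotes for an identifier)

Corrected query:
SELECT id, name, major FROM students WHERE major = 'Economics'

Result:
id | name  | major    
---+-------+----------
2  | Liam  | Economics
4  | Iris  | Economics
6  | Frank | Economics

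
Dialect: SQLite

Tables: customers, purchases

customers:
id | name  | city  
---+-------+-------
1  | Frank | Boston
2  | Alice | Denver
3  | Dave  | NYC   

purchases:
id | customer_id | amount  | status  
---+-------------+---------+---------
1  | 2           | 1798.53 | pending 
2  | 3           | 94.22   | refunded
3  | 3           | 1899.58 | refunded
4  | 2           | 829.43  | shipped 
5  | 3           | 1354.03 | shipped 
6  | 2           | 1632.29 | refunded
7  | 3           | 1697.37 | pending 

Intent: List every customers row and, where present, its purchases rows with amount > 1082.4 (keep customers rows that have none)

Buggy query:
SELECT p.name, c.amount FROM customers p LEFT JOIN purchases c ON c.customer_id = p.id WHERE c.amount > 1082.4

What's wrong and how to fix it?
Bug: Filtering c.amount in WHERE discards the NULL rows produced by LEFT JOIN, turning it into an inner join

Fix: Put 'c.amount > 1082.4' in the JOIN's ON clause instead of WHERE

Corrected query:
SELECT p.name, c.amount FROM customers p LEFT JOIN purchases c ON c.customer_id = p.id AND c.amount > 1082.4

Result:
name  | amount 
------+--------
Frank | NULL   
Alice | 1632.29
Alice | 1798.53
Dave  | 1354.03
Dave  | 1697.37
Dave  | 1899.58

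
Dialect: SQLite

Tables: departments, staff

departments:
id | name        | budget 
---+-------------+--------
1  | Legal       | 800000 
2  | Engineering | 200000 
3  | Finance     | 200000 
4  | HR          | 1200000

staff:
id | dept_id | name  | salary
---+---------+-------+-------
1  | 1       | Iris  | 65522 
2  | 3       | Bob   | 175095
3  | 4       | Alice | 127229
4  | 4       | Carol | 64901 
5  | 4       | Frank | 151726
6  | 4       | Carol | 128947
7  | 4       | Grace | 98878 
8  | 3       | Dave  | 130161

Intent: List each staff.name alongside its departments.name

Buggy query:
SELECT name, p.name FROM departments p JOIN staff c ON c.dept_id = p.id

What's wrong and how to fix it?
Bug: Both tables have a 'name' column; the unqualified reference is ambiguous

Fix: Qualify the column with its table alias (c.name)

Corrected query:
SELECT c.name, p.name FROM departments p JOIN staff c ON c.dept_id = p.id

Result:
name  | name   
------+--------
Iris  | Legal  
Bob   | Finance
Alice | HR     
Carol | HR     
Frank | HR     
Carol | HR     
Grace | HR     
Dave  | Finance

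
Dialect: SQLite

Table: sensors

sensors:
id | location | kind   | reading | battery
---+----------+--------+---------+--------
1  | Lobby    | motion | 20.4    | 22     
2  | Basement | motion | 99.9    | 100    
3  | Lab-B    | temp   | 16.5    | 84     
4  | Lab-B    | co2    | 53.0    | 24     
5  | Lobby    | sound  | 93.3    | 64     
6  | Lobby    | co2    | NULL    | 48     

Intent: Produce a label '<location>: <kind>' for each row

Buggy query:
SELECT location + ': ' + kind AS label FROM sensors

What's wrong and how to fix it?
Bug: '+' is numeric addition; on text columns SQLite converts them to 0 instead of concatenating

Fix: Replace + with || to concatenate text

Corrected query:
SELECT location || ': ' || kind AS label FROM sensors

Result:
label           
----------------
Lobby: motion   
Basement: motion
Lab-B: temp     
Lab-B: co2      
Lobby: sound    
Lobby: co2      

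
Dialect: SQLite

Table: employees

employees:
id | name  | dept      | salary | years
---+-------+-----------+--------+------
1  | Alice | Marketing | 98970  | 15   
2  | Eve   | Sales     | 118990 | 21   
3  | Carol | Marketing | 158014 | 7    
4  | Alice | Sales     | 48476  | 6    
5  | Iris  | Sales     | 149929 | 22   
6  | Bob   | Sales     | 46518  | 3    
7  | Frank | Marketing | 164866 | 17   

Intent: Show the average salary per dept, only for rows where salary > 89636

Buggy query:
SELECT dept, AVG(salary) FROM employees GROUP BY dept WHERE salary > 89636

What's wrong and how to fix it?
Bug: Row-level WHERE must come before GROUP BY in the clause order

Fix: Move the WHERE clause before GROUP BY

Corrected query:
SELECT dept, AVG(salary) FROM employees WHERE salary > 89636 GROUP BY dept

Result:
dept      | AVG(salary)  
----------+--------------
Marketing | 140616.666667
Sales     | 134459.5     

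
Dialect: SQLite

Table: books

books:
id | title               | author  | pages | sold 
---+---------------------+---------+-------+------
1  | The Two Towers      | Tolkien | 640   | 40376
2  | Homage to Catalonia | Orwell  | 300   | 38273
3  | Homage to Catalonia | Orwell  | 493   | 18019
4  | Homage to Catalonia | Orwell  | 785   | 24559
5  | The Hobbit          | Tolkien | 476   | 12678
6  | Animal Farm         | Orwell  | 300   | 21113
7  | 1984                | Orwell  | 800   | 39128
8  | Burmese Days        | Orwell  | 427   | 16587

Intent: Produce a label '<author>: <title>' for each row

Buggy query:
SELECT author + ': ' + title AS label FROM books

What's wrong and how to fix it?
Bug: SQLite uses || for string concatenation; + coerces text to numbers (yielding 0)

Fix: Use the || operator for string concatenation

Corrected query:
SELECT author || ': ' || title AS label FROM books

Result:
label                      
---------------------------
Tolkien: The Two Towers    
Orwell: Homage to Catalonia
Orwell: Homage to Catalonia
Orwell: Homage to Catalonia
Tolkien: The Hobbit        
Orwell: Animal Farm        
Orwell: 1984               
Orwell: Burmese Days       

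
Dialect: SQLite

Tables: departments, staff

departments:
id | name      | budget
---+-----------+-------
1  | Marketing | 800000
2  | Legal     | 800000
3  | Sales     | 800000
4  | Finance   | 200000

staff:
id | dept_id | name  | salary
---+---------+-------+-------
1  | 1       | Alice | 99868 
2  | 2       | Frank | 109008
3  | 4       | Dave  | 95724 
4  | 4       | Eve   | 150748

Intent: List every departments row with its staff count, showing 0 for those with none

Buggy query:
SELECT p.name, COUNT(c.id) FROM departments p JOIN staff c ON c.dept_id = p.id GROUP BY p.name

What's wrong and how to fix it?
Bug: An inner join excludes parents with zero children

Fix: Use LEFT JOIN so parents without children still appear (COUNT(c.id) gives 0)

Corrected query:
SELECT p.name, COUNT(c.id) FROM departments p LEFT JOIN staff c ON c.dept_id = p.id GROUP BY p.name

Result:
name      | COUNT(c.id)
----------+------------
Finance   | 2          
Legal     | 1          
Marketing | 1          
Sales     | 0          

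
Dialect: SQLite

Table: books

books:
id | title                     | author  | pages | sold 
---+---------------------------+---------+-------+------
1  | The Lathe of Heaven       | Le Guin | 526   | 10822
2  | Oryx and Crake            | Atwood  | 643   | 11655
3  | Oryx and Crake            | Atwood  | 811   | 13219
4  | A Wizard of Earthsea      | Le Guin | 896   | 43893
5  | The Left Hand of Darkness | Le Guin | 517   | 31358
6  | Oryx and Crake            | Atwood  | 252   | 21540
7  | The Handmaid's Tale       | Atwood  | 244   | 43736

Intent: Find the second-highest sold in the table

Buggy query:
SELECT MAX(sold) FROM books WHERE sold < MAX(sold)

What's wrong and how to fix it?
Bug: The inner MAX is an aggregate inside WHERE, which is not allowed

Fix: Compute the overall MAX in a subquery, then take MAX of rows below it

Corrected query:
SELECT MAX(sold) FROM books WHERE sold < (SELECT MAX(sold) FROM books)

Result:
MAX(sold)
---------
43736    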